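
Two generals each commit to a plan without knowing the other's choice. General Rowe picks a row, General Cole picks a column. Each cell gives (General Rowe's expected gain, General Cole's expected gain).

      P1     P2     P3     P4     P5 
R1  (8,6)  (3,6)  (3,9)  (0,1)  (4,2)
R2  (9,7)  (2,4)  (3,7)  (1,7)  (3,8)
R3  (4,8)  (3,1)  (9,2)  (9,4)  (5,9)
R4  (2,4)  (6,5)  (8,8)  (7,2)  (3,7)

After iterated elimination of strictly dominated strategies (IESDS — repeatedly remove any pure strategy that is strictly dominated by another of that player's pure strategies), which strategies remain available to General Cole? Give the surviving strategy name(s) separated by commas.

Column P2 is eliminated: P3 beats it against every remaining row (R1: 9>6, R2: 7>4, R3: 2>1, R4: 8>5).
Row R4 is eliminated: R3 beats it against every remaining column (P1: 4>2, P3: 9>8, P4: 9>7, P5: 5>3).
Column P4 is eliminated: P5 beats it against every remaining row (R1: 2>1, R2: 8>7, R3: 9>4).
Among the remaining strategies, none is strictly dominated by another pure strategy of the same player, so the elimination stops.
Surviving strategies — General Rowe: {R1, R2, R3}; General Cole: {P1, P3, P5}.

P1, P3, P5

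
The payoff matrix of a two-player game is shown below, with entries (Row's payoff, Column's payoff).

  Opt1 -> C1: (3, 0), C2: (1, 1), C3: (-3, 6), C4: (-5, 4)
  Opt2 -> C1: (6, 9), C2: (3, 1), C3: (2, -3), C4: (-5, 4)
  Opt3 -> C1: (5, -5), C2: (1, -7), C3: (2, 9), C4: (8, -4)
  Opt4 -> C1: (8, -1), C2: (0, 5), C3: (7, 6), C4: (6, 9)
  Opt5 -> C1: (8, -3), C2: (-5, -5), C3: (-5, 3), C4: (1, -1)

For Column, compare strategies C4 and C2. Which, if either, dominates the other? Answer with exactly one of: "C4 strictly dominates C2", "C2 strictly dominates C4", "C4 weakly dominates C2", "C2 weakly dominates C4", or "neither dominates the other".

C4's payoffs vs C2's, by Row's action — Opt1: 4>1, Opt2: 4>1, Opt3: -4>-7, Opt4: 9>5, Opt5: -1>-5.
C4 gives a strictly higher payoff against each choice by Row, so C4 strictly dominates C2.

C4 strictly dominates C2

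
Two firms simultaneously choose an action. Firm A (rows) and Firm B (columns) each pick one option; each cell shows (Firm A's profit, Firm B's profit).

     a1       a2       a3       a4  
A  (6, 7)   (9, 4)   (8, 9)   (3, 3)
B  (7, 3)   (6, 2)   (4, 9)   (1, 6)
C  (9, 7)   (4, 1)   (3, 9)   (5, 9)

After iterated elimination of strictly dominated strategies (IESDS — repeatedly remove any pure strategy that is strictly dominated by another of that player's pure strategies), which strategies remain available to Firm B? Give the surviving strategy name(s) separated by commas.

Firm B's strategy a1 is strictly dominated by a3 (A: 9>7, B: 9>3, C: 9>7) and is removed.
Row B is eliminated: A beats it against every remaining column (a2: 9>6, a3: 8>4, a4: 3>1).
For Firm B, a3 strictly dominates a2 on the remaining rows (A: 9>4, C: 9>1); eliminate a2.
Among the remaining strategies, none is strictly dominated by another pure strategy of the same player, so the elimination stops.
Surviving strategies — Firm A: {A, C}; Firm B: {a3, a4}.

a3, a4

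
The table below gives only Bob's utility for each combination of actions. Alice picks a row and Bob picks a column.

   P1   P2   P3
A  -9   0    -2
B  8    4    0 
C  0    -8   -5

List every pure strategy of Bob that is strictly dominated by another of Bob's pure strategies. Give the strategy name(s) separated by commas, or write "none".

P1: no other strategy beats it everywhere (P2 at B (8>4); P3 at B (8>0)).
Nothing dominates P2: P1 at A (0>-9); P3 at A (0>-2).
Nothing dominates P3: P1 at A (-2>-9); P2 at C (-5>-8).

none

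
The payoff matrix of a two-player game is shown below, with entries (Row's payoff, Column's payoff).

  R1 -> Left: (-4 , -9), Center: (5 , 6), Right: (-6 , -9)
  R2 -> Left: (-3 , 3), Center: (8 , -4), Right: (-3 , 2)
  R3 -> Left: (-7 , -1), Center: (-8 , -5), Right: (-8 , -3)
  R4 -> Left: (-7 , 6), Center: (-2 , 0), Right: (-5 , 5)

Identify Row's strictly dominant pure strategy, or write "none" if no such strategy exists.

R2

R2 vs R1: Left: -3>-4, Center: 8>5, Right: -3>-6.
R2 vs R3: Left: -3>-7, Center: 8>-8, Right: -3>-8.
R2 vs R4: Left: -3>-7, Center: 8>-2, Right: -3>-5.
R2 strictly beats every other strategy against every opponent action, so it is strictly dominant.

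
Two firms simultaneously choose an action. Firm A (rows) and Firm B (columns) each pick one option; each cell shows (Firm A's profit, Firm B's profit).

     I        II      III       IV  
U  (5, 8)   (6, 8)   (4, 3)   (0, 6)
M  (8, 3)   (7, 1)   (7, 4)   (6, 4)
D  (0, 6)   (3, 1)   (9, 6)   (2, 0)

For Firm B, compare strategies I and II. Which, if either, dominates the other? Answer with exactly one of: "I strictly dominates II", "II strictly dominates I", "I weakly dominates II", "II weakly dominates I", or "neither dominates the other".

Compare I to II across every action of Firm A: U: 8=8, M: 3>1, D: 6>1.
I is at least as good everywhere and strictly better somewhere (tied only at U), so I weakly but not strictly dominates II.

I weakly dominates II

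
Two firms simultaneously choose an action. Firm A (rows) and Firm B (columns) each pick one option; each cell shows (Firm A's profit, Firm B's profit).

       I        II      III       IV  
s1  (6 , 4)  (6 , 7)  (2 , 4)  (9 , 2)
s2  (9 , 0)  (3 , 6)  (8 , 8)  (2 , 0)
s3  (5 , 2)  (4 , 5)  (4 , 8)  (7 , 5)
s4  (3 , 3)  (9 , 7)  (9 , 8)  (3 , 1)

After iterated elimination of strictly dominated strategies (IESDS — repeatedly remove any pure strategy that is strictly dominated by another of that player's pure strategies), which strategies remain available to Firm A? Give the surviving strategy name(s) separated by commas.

Column I is eliminated: II beats it against every remaining row (s1: 7>4, s2: 6>0, s3: 5>2, s4: 7>3).
Row s2 is eliminated: s4 beats it against every remaining column (II: 9>3, III: 9>8, IV: 3>2).
Column IV is eliminated: III beats it against every remaining row (s1: 4>2, s3: 8>5, s4: 8>1).
Firm A's strategy s1 is strictly dominated by s4 (II: 9>6, III: 9>2) and is removed.
Row s3 is eliminated: s4 beats it against every remaining column (II: 9>4, III: 9>4).
For Firm B, III strictly dominates II on the remaining rows (s4: 8>7); eliminate II.
Among the remaining strategies, none is strictly dominated by another pure strategy of the same player, so the elimination stops.
Surviving strategies — Firm A: {s4}; Firm B: {III}.

s4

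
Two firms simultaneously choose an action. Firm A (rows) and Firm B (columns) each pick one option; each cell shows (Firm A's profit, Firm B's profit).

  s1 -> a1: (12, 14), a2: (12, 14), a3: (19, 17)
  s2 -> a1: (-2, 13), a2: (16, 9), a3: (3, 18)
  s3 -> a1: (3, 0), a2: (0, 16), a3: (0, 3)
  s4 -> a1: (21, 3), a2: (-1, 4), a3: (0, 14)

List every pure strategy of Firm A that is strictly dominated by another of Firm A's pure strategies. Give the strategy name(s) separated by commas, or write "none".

s3

s1 is not dominated — it holds its own against s2 at a1 (12>-2); s3 at a1 (12>3); s4 at a2 (12>-1).
Nothing dominates s2: s1 at a2 (16>12); s3 at a2 (16>0); s4 at a2 (16>-1).
s3: dominated, since s1 does at least as well everywhere (a1: 12>3, a2: 12>0, a3: 19>0).
s4: no other strategy beats it everywhere (s1 at a1 (21>12); s2 at a1 (21>-2); s3 at a1 (21>3)).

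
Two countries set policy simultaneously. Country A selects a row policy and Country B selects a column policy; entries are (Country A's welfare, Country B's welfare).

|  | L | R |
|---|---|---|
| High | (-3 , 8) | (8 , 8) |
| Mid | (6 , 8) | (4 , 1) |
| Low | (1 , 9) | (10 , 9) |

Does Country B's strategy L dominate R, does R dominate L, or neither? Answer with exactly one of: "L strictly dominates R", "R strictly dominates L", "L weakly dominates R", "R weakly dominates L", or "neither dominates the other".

L weakly dominates R

L's payoffs vs R's, by Country A's action — High: 8=8, Mid: 8>1, Low: 9=9.
L is at least as good everywhere and strictly better somewhere (tied only at High, Low), so L weakly but not strictly dominates R.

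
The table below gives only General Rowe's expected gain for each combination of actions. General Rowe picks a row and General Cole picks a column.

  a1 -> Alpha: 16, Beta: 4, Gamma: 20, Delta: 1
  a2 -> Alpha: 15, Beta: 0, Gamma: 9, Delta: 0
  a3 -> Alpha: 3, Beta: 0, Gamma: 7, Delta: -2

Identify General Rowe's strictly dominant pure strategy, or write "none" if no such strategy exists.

a1

a1 vs a2: Alpha: 16>15, Beta: 4>0, Gamma: 20>9, Delta: 1>0.
a1 vs a3: Alpha: 16>3, Beta: 4>0, Gamma: 20>7, Delta: 1>-2.
a1 strictly beats every other strategy against every opponent action, so it is strictly dominant.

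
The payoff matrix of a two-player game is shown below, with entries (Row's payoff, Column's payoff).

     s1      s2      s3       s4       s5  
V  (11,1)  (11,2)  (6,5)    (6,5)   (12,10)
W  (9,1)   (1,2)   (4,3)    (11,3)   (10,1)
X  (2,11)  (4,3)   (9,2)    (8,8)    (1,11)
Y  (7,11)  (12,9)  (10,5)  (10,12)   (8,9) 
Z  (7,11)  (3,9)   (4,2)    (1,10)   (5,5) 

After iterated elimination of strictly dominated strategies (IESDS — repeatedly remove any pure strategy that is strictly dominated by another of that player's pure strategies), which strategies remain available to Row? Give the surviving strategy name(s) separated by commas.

For Row, Y strictly dominates X on the remaining columns (s1: 7>2, s2: 12>4, s3: 10>9, s4: 10>8, s5: 8>1); eliminate X.
For Row, V strictly dominates Z on the remaining columns (s1: 11>7, s2: 11>3, s3: 6>4, s4: 6>1, s5: 12>5); eliminate Z.
For Column, s4 strictly dominates s1 on the remaining rows (V: 5>1, W: 3>1, Y: 12>11); eliminate s1.
For Column, s4 strictly dominates s2 on the remaining rows (V: 5>2, W: 3>2, Y: 12>9); eliminate s2.
Among the remaining strategies, none is strictly dominated by another pure strategy of the same player, so the elimination stops.
Surviving strategies — Row: {V, W, Y}; Column: {s3, s4, s5}.

V, W, Y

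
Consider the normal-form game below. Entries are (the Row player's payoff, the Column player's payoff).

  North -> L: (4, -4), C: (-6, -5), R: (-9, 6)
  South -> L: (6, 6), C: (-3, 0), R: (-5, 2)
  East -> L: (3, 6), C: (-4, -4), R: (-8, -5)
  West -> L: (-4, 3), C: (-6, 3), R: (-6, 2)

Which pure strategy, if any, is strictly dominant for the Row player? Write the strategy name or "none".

South vs North: L: 6>4, C: -3>-6, R: -5>-9.
South vs East: L: 6>3, C: -3>-4, R: -5>-8.
South vs West: L: 6>-4, C: -3>-6, R: -5>-6.
South strictly beats every other strategy against every opponent action, so it is strictly dominant.

South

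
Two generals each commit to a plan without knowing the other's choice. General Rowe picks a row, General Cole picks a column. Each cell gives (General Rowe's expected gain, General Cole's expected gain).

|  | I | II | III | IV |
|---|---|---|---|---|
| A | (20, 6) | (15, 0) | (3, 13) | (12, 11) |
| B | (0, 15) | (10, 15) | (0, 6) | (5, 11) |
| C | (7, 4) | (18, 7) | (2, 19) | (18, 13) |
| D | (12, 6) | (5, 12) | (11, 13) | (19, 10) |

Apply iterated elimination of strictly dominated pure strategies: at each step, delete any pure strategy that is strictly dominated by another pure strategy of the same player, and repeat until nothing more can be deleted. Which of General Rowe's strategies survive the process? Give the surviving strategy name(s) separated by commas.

D

General Rowe's strategy B is strictly dominated by A (I: 20>0, II: 15>10, III: 3>0, IV: 12>5) and is removed.
Column I is eliminated: III beats it against every remaining row (A: 13>6, C: 19>4, D: 13>6).
Column II is eliminated: III beats it against every remaining row (A: 13>0, C: 19>7, D: 13>12).
Row A is eliminated: D beats it against every remaining column (III: 11>3, IV: 19>12).
Row C is eliminated: D beats it against every remaining column (III: 11>2, IV: 19>18).
Column IV is eliminated: III beats it against every remaining row (D: 13>10).
Among the remaining strategies, none is strictly dominated by another pure strategy of the same player, so the elimination stops.
Surviving strategies — General Rowe: {D}; General Cole: {III}.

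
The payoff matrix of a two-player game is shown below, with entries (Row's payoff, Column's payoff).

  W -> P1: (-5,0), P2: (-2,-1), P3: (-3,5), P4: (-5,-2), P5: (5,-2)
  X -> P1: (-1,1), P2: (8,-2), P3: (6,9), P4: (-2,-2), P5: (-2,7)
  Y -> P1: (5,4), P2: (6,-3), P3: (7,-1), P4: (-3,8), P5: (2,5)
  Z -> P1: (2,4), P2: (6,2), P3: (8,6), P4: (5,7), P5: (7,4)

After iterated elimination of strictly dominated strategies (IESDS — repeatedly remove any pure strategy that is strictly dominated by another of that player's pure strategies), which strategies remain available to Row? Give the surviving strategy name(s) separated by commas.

Row's strategy W is strictly dominated by Z (P1: 2>-5, P2: 6>-2, P3: 8>-3, P4: 5>-5, P5: 7>5) and is removed.
Column's strategy P2 is strictly dominated by P1 (X: 1>-2, Y: 4>-3, Z: 4>2) and is removed.
For Row, Z strictly dominates X on the remaining columns (P1: 2>-1, P3: 8>6, P4: 5>-2, P5: 7>-2); eliminate X.
Column P1 is eliminated: P4 beats it against every remaining row (Y: 8>4, Z: 7>4).
Row's strategy Y is strictly dominated by Z (P3: 8>7, P4: 5>-3, P5: 7>2) and is removed.
Column P3 is eliminated: P4 beats it against every remaining row (Z: 7>6).
Column's strategy P5 is strictly dominated by P4 (Z: 7>4) and is removed.
Among the remaining strategies, none is strictly dominated by another pure strategy of the same player, so the elimination stops.
Surviving strategies — Row: {Z}; Column: {P4}.

Z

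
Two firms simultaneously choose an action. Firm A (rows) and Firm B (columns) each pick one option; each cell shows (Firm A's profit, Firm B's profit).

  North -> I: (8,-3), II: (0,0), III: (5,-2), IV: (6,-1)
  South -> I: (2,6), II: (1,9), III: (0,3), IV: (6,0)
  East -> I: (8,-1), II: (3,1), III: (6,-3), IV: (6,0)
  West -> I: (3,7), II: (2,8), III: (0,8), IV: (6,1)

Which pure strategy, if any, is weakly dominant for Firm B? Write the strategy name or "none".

II vs I: North: 0>-3, South: 9>6, East: 1>-1, West: 8>7.
II vs III: North: 0>-2, South: 9>3, East: 1>-3, West: 8=8.
II vs IV: North: 0>-1, South: 9>0, East: 1>0, West: 8>1.
II is at least as good as every other strategy against every opponent action, so it is weakly dominant.

II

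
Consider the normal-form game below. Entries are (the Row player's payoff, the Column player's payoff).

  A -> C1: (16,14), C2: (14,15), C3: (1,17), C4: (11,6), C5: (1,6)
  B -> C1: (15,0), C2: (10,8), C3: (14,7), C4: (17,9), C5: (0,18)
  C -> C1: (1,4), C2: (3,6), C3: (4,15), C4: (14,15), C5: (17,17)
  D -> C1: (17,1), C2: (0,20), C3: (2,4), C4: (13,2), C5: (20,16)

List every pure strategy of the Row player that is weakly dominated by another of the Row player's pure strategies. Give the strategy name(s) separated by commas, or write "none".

A is not dominated — it holds its own against B at C1 (16>15); C at C1 (16>1); D at C2 (14>0).
B is not dominated — it holds its own against A at C3 (14>1); C at C1 (15>1); D at C2 (10>0).
C: no other strategy beats it everywhere (A at C3 (4>1); B at C5 (17>0); D at C2 (3>0)).
D: no other strategy beats it everywhere (A at C1 (17>16); B at C1 (17>15); C at C1 (17>1)).

none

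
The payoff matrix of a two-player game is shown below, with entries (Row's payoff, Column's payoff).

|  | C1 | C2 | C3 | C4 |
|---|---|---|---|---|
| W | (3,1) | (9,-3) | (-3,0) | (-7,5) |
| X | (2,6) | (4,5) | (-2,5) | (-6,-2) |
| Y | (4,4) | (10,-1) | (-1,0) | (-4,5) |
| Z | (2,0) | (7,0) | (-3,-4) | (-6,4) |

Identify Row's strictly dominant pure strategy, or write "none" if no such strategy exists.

Y vs W: C1: 4>3, C2: 10>9, C3: -1>-3, C4: -4>-7.
Y vs X: C1: 4>2, C2: 10>4, C3: -1>-2, C4: -4>-6.
Y vs Z: C1: 4>2, C2: 10>7, C3: -1>-3, C4: -4>-6.
Y strictly beats every other strategy against every opponent action, so it is strictly dominant.

Y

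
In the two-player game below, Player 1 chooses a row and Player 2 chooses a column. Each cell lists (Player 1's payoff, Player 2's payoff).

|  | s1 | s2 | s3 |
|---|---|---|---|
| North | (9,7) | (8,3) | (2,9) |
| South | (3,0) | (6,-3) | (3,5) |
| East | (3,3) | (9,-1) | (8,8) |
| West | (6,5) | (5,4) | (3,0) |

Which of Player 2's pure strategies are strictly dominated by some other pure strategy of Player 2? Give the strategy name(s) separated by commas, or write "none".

s2

s1 is not dominated — it holds its own against s2 at North (7>3); s3 at West (5>0).
s2: dominated, since s1 does at least as well everywhere (North: 7>3, South: 0>-3, East: 3>-1, West: 5>4).
s3 is not dominated — it holds its own against s1 at North (9>7); s2 at North (9>3).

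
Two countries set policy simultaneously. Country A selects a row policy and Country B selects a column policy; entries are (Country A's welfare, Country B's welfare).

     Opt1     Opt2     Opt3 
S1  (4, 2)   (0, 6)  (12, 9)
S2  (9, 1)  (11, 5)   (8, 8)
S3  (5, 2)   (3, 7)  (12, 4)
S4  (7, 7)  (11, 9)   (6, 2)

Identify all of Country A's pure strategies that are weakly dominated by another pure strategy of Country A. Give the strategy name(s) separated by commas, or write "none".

S1, S4

S1 is weakly dominated by S3 (Opt1: 5>4, Opt2: 3>0, Opt3: 12=12).
Nothing dominates S2: S1 at Opt1 (9>4); S3 at Opt1 (9>5); S4 at Opt1 (9>7).
Nothing dominates S3: S1 at Opt1 (5>4); S2 at Opt3 (12>8); S4 at Opt3 (12>6).
S2 weakly dominates S4 — Opt1: 9>7, Opt2: 11=11, Opt3: 8>6.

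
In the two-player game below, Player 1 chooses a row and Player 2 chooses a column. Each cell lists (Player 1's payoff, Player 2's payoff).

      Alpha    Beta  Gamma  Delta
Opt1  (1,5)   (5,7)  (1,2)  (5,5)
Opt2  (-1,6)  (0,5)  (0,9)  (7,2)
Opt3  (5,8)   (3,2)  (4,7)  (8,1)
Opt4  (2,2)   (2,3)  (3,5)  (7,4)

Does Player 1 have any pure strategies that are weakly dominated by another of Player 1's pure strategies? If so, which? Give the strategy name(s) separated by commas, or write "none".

Opt1 is not dominated — it holds its own against Opt2 at Alpha (1>-1); Opt3 at Beta (5>3); Opt4 at Beta (5>2).
Opt3 weakly dominates Opt2 — Alpha: 5>-1, Beta: 3>0, Gamma: 4>0, Delta: 8>7.
Nothing dominates Opt3: Opt1 at Alpha (5>1); Opt2 at Alpha (5>-1); Opt4 at Alpha (5>2).
Opt4 is weakly dominated by Opt3 (Alpha: 5>2, Beta: 3>2, Gamma: 4>3, Delta: 8>7).

Opt2, Opt4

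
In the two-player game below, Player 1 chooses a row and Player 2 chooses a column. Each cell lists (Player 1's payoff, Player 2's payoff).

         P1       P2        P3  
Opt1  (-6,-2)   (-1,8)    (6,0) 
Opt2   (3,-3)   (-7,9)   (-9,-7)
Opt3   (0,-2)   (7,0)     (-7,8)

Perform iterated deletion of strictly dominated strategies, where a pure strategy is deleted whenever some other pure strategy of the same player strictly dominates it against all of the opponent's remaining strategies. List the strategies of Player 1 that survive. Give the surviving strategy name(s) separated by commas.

For Player 2, P2 strictly dominates P1 on the remaining rows (Opt1: 8>-2, Opt2: 9>-3, Opt3: 0>-2); eliminate P1.
For Player 1, Opt1 strictly dominates Opt2 on the remaining columns (P2: -1>-7, P3: 6>-9); eliminate Opt2.
Among the remaining strategies, none is strictly dominated by another pure strategy of the same player, so the elimination stops.
Surviving strategies — Player 1: {Opt1, Opt3}; Player 2: {P2, P3}.

Opt1, Opt3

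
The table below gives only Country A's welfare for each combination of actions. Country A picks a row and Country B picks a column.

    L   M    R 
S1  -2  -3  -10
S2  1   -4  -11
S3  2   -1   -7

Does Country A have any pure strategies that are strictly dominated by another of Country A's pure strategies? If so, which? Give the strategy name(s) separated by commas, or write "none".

S1, S2

S1: dominated, since S3 does at least as well everywhere (L: 2>-2, M: -1>-3, R: -7>-10).
S2: dominated, since S3 does at least as well everywhere (L: 2>1, M: -1>-4, R: -7>-11).
S3: no other strategy beats it everywhere (S1 at L (2>-2); S2 at L (2>1)).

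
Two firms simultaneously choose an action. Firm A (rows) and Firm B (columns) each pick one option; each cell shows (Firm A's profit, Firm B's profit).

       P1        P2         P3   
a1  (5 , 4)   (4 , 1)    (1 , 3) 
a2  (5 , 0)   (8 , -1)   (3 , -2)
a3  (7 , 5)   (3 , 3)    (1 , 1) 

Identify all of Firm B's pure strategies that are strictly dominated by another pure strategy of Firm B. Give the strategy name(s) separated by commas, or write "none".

P2, P3

P1: no other strategy beats it everywhere (P2 at a1 (4>1); P3 at a1 (4>3)).
P2: dominated, since P1 does at least as well everywhere (a1: 4>1, a2: 0>-1, a3: 5>3).
P3 is strictly dominated by P1 (a1: 4>3, a2: 0>-2, a3: 5>1).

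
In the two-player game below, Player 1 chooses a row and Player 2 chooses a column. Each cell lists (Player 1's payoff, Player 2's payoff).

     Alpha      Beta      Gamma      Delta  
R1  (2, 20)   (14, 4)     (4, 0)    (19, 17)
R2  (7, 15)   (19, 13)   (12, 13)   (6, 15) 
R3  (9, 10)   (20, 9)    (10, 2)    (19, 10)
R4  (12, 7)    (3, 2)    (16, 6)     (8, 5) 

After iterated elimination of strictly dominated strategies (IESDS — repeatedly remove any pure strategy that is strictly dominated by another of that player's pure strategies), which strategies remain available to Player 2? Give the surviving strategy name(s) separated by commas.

For Player 2, Alpha strictly dominates Beta on the remaining rows (R1: 20>4, R2: 15>13, R3: 10>9, R4: 7>2); eliminate Beta.
Row R2 is eliminated: R4 beats it against every remaining column (Alpha: 12>7, Gamma: 16>12, Delta: 8>6).
For Player 2, Alpha strictly dominates Gamma on the remaining rows (R1: 20>0, R3: 10>2, R4: 7>6); eliminate Gamma.
Among the remaining strategies, none is strictly dominated by another pure strategy of the same player, so the elimination stops.
Surviving strategies — Player 1: {R1, R3, R4}; Player 2: {Alpha, Delta}.

Alpha, Delta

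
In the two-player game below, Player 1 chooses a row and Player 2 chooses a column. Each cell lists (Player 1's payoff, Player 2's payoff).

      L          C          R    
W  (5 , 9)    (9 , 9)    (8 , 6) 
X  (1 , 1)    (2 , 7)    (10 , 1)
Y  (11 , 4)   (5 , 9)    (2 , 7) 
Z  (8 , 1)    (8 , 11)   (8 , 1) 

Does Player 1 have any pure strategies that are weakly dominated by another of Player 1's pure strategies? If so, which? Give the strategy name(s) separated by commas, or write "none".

W is not dominated — it holds its own against X at L (5>1); Y at C (9>5); Z at C (9>8).
X: no other strategy beats it everywhere (W at R (10>8); Y at R (10>2); Z at R (10>8)).
Nothing dominates Y: W at L (11>5); X at L (11>1); Z at L (11>8).
Z is not dominated — it holds its own against W at L (8>5); X at L (8>1); Y at C (8>5).

none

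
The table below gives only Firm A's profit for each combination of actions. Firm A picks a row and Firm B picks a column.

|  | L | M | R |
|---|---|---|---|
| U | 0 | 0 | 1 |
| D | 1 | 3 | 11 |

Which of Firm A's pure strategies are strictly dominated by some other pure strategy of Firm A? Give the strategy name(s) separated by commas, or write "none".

D strictly dominates U — L: 1>0, M: 3>0, R: 11>1.
Nothing dominates D: U at L (1>0).

U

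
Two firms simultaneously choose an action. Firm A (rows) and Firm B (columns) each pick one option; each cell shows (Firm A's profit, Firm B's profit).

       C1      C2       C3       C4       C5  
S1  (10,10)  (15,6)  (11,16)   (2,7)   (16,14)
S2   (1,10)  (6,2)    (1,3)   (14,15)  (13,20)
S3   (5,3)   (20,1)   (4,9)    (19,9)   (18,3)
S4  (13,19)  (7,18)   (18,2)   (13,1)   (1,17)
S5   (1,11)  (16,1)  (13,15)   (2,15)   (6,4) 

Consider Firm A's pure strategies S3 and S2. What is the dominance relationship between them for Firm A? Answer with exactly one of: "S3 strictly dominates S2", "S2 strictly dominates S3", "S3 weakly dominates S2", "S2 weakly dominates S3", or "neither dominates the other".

S3 strictly dominates S2

S3's payoffs vs S2's, by Firm B's action — C1: 5>1, C2: 20>6, C3: 4>1, C4: 19>14, C5: 18>13.
S3 gives a strictly higher payoff against every action of Firm B, so S3 strictly dominates S2.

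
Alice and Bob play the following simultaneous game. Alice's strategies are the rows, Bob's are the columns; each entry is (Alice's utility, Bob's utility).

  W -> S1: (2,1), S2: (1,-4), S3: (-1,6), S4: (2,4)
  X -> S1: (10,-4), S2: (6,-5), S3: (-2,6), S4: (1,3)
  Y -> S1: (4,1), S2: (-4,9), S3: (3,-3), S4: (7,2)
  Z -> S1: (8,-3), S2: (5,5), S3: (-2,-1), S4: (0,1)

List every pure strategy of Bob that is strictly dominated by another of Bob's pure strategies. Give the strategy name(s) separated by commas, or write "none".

S4 strictly dominates S1 — W: 4>1, X: 3>-4, Y: 2>1, Z: 1>-3.
S2 is not dominated — it holds its own against S1 at Y (9>1); S3 at Y (9>-3); S4 at Y (9>2).
S3 is not dominated — it holds its own against S1 at W (6>1); S2 at W (6>-4); S4 at W (6>4).
S4 is not dominated — it holds its own against S1 at W (4>1); S2 at W (4>-4); S3 at Y (2>-3).

S1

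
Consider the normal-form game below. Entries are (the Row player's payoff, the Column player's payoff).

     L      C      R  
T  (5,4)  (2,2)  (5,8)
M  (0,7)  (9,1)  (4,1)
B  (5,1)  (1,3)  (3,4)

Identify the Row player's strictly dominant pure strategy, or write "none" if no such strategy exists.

T fails to dominate M at C (2<9).
M fails to dominate T at L (0<5).
B fails to dominate T at L (5=5).
No single strategy dominates all the others.

none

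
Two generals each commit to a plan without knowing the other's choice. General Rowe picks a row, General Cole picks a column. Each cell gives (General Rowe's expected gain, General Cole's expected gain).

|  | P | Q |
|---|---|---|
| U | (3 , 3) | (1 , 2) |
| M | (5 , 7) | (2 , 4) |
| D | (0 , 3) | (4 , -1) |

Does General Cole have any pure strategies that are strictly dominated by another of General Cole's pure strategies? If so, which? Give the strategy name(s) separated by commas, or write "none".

P is not dominated — it holds its own against Q at U (3>2).
Q: dominated, since P does at least as well everywhere (U: 3>2, M: 7>4, D: 3>-1).

Q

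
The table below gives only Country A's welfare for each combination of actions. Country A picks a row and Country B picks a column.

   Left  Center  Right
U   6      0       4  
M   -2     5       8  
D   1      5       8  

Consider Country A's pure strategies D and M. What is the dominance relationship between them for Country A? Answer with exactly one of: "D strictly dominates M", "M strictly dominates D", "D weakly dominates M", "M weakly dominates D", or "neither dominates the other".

D weakly dominates M

Compare D to M across every action of Country B: Left: 1>-2, Center: 5=5, Right: 8=8.
D is at least as good everywhere and strictly better somewhere (tied only at Center, Right), so D weakly but not strictly dominates M.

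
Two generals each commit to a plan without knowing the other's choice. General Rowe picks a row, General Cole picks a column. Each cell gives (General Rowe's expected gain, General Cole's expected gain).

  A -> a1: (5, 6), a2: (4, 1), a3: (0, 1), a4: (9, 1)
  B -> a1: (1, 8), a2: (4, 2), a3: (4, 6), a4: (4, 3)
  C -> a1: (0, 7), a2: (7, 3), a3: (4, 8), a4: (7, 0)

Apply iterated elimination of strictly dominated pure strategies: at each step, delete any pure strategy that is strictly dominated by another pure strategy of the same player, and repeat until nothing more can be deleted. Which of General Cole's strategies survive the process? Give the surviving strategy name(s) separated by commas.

a1, a3

For General Cole, a1 strictly dominates a2 on the remaining rows (A: 6>1, B: 8>2, C: 7>3); eliminate a2.
General Cole's strategy a4 is strictly dominated by a1 (A: 6>1, B: 8>3, C: 7>0) and is removed.
Among the remaining strategies, none is strictly dominated by another pure strategy of the same player, so the elimination stops.
Surviving strategies — General Rowe: {A, B, C}; General Cole: {a1, a3}.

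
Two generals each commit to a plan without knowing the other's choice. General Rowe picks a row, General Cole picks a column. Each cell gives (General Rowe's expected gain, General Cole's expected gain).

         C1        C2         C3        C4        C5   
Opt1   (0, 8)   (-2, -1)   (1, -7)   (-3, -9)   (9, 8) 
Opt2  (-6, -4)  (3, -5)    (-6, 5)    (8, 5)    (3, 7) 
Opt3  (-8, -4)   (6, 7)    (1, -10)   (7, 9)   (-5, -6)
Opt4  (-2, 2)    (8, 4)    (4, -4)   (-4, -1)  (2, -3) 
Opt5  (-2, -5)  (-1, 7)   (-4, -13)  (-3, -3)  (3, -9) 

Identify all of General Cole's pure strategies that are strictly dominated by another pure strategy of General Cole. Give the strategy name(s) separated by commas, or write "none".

C1 is not dominated — it holds its own against C2 at Opt1 (8>-1); C3 at Opt1 (8>-7); C4 at Opt1 (8>-9); C5 at Opt1 (8=8).
C2 is not dominated — it holds its own against C1 at Opt3 (7>-4); C3 at Opt1 (-1>-7); C4 at Opt1 (-1>-9); C5 at Opt3 (7>-6).
C3 is strictly dominated by C5 (Opt1: 8>-7, Opt2: 7>5, Opt3: -6>-10, Opt4: -3>-4, Opt5: -9>-13).
C4 is not dominated — it holds its own against C1 at Opt2 (5>-4); C2 at Opt2 (5>-5); C3 at Opt2 (5=5); C5 at Opt3 (9>-6).
C5: no other strategy beats it everywhere (C1 at Opt1 (8=8); C2 at Opt1 (8>-1); C3 at Opt1 (8>-7); C4 at Opt1 (8>-9)).

C3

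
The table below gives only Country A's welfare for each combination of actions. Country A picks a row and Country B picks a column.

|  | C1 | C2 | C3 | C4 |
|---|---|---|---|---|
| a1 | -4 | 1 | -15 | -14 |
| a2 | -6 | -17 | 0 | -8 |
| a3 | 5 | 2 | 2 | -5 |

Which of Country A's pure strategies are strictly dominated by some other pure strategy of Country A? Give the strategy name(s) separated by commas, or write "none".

a1: dominated, since a3 does at least as well everywhere (C1: 5>-4, C2: 2>1, C3: 2>-15, C4: -5>-14).
a2 is strictly dominated by a3 (C1: 5>-6, C2: 2>-17, C3: 2>0, C4: -5>-8).
a3 is not dominated — it holds its own against a1 at C1 (5>-4); a2 at C1 (5>-6).

a1, a2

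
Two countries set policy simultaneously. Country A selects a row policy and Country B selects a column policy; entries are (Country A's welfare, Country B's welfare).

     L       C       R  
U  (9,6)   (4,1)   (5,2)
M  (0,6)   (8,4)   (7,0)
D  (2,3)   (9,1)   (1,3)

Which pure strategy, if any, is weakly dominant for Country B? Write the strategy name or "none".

L

L vs C: U: 6>1, M: 6>4, D: 3>1.
L vs R: U: 6>2, M: 6>0, D: 3=3.
L is at least as good as every other strategy against every opponent action, so it is weakly dominant.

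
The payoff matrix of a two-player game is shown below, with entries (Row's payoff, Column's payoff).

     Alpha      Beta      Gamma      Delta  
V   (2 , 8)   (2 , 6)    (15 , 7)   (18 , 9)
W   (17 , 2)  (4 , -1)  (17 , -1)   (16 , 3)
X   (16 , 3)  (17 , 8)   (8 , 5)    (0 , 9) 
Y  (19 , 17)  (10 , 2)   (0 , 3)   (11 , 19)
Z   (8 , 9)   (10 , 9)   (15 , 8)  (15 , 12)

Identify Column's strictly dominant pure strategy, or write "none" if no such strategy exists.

Delta

Delta vs Alpha: V: 9>8, W: 3>2, X: 9>3, Y: 19>17, Z: 12>9.
Delta vs Beta: V: 9>6, W: 3>-1, X: 9>8, Y: 19>2, Z: 12>9.
Delta vs Gamma: V: 9>7, W: 3>-1, X: 9>5, Y: 19>3, Z: 12>8.
Delta strictly beats every other strategy against every opponent action, so it is strictly dominant.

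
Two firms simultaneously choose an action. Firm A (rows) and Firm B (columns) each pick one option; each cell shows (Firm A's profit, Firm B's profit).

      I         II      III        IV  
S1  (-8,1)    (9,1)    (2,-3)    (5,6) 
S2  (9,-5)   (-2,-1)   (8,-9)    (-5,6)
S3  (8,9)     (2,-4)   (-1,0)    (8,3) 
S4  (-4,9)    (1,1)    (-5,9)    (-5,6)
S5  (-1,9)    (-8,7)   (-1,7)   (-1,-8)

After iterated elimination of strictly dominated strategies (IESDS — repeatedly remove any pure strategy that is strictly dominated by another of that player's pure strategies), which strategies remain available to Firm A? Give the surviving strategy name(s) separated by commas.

Row S4 is eliminated: S3 beats it against every remaining column (I: 8>-4, II: 2>1, III: -1>-5, IV: 8>-5).
Firm B's strategy III is strictly dominated by I (S1: 1>-3, S2: -5>-9, S3: 9>0, S5: 9>7) and is removed.
Firm A's strategy S5 is strictly dominated by S3 (I: 8>-1, II: 2>-8, IV: 8>-1) and is removed.
Firm B's strategy II is strictly dominated by IV (S1: 6>1, S2: 6>-1, S3: 3>-4) and is removed.
Row S1 is eliminated: S3 beats it against every remaining column (I: 8>-8, IV: 8>5).
Among the remaining strategies, none is strictly dominated by another pure strategy of the same player, so the elimination stops.
Surviving strategies — Firm A: {S2, S3}; Firm B: {I, IV}.

S2, S3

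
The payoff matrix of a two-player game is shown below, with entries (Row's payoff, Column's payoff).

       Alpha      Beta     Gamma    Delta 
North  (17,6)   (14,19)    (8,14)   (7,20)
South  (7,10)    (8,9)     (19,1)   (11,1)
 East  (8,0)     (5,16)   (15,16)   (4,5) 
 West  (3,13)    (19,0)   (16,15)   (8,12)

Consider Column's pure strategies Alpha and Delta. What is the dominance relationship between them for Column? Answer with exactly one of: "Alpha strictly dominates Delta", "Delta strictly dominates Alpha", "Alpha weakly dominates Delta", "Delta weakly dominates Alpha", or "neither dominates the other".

neither dominates the other

Alpha's payoffs vs Delta's, by Row's action — North: 6<20, South: 10>1, East: 0<5, West: 13>12.
Alpha does better at South, West but worse at North, East; neither strategy dominates the other.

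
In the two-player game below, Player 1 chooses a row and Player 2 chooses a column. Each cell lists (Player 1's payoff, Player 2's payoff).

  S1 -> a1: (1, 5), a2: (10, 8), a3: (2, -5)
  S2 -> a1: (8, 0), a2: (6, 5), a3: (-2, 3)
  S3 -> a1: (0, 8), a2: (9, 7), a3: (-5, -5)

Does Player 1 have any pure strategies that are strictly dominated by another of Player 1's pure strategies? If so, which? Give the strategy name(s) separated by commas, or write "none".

S1: no other strategy beats it everywhere (S2 at a2 (10>6); S3 at a1 (1>0)).
S2 is not dominated — it holds its own against S1 at a1 (8>1); S3 at a1 (8>0).
S3 is strictly dominated by S1 (a1: 1>0, a2: 10>9, a3: 2>-5).

S3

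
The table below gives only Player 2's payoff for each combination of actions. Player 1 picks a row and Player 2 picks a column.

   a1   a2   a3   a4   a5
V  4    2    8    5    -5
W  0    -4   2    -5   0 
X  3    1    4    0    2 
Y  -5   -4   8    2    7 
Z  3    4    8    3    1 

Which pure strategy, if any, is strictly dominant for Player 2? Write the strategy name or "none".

a3

a3 vs a1: V: 8>4, W: 2>0, X: 4>3, Y: 8>-5, Z: 8>3.
a3 vs a2: V: 8>2, W: 2>-4, X: 4>1, Y: 8>-4, Z: 8>4.
a3 vs a4: V: 8>5, W: 2>-5, X: 4>0, Y: 8>2, Z: 8>3.
a3 vs a5: V: 8>-5, W: 2>0, X: 4>2, Y: 8>7, Z: 8>1.
a3 strictly beats every other strategy against every opponent action, so it is strictly dominant.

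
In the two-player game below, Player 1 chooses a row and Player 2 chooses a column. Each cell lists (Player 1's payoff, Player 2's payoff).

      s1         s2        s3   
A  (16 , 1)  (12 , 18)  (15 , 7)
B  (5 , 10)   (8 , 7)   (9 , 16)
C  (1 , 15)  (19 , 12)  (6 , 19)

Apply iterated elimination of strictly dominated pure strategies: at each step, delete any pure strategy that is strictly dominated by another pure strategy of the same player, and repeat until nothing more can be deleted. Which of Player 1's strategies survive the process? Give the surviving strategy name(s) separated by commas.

A, C

For Player 1, A strictly dominates B on the remaining columns (s1: 16>5, s2: 12>8, s3: 15>9); eliminate B.
Column s1 is eliminated: s3 beats it against every remaining row (A: 7>1, C: 19>15).
Among the remaining strategies, none is strictly dominated by another pure strategy of the same player, so the elimination stops.
Surviving strategies — Player 1: {A, C}; Player 2: {s2, s3}.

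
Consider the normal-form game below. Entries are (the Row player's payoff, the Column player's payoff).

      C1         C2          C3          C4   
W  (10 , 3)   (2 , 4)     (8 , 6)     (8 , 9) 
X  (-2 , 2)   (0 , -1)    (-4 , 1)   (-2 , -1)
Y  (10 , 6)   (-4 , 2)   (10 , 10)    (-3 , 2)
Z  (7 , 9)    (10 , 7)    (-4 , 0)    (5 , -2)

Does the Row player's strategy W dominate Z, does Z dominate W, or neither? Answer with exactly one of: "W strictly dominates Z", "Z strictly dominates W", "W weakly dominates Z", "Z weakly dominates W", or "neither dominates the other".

W's payoffs vs Z's, by the Column player's action — C1: 10>7, C2: 2<10, C3: 8>-4, C4: 8>5.
W does better at C1, C3, C4 but worse at C2; neither strategy dominates the other.

neither dominates the other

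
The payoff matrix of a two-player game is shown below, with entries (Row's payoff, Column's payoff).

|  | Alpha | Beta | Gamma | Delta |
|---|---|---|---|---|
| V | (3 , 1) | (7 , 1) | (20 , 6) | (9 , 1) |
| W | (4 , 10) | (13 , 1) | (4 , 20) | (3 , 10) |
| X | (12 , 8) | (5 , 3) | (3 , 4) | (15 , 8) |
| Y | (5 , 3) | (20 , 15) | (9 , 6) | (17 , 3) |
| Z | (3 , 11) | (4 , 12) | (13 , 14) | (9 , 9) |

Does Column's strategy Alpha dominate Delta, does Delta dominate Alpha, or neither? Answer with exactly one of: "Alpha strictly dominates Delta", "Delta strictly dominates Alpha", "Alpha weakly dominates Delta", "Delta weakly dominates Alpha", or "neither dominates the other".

Alpha weakly dominates Delta

Alpha's payoffs vs Delta's, by Row's action — V: 1=1, W: 10=10, X: 8=8, Y: 3=3, Z: 11>9.
Alpha is at least as good everywhere and strictly better somewhere (tied only at V, W, X, Y), so Alpha weakly but not strictly dominates Delta.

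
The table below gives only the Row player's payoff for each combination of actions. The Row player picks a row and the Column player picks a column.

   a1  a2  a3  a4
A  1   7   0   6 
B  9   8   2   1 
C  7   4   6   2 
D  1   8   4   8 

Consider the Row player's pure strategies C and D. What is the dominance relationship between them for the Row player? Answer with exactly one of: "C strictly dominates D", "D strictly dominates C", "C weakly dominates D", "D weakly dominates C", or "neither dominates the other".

neither dominates the other

C's payoffs vs D's, by the Column player's action — a1: 7>1, a2: 4<8, a3: 6>4, a4: 2<8.
C does better at a1, a3 but worse at a2, a4; neither strategy dominates the other.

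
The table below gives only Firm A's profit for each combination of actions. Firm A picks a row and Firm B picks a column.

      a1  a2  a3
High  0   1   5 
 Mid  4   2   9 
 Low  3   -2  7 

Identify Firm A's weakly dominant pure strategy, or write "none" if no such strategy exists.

Mid

Mid vs High: a1: 4>0, a2: 2>1, a3: 9>5.
Mid vs Low: a1: 4>3, a2: 2>-2, a3: 9>7.
Mid is at least as good as every other strategy against every opponent action, so it is weakly dominant.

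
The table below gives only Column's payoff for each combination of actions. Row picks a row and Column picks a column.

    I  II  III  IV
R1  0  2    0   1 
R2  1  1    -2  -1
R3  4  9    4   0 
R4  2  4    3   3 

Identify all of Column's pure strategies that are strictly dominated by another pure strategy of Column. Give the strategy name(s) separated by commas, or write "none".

I is not dominated — it holds its own against II at R2 (1=1); III at R1 (0=0); IV at R2 (1>-1).
II is not dominated — it holds its own against I at R1 (2>0); III at R1 (2>0); IV at R1 (2>1).
II strictly dominates III — R1: 2>0, R2: 1>-2, R3: 9>4, R4: 4>3.
II strictly dominates IV — R1: 2>1, R2: 1>-1, R3: 9>0, R4: 4>3.

III, IV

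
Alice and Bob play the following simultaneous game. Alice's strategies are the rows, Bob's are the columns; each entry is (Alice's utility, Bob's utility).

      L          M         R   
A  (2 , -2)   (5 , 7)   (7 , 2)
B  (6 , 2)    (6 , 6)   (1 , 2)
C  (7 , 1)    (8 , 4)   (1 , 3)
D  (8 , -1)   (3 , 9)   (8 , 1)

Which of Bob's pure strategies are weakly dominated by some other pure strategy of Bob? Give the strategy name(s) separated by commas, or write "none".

L is weakly dominated by M (A: 7>-2, B: 6>2, C: 4>1, D: 9>-1).
M is not dominated — it holds its own against L at A (7>-2); R at A (7>2).
M weakly dominates R — A: 7>2, B: 6>2, C: 4>3, D: 9>1.

L, R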